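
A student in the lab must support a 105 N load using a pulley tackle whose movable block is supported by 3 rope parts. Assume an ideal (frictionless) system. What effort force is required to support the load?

35 N

Block-and-tackle MA = number of supporting rope parts = 3.
Effort = load / MA = 105 / 3 = 35 N.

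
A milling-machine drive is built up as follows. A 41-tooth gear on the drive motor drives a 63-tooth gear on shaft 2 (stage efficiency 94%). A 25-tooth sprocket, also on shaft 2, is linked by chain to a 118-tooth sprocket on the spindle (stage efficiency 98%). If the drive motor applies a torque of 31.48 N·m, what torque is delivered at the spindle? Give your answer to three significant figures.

210 N·m

After the gear mesh (63/41): 31.48 × 1.5366 × 0.94 = 45.469 N·m
After the chain (118/25): 45.469 × 4.72 × 0.98 = 210.32 N·m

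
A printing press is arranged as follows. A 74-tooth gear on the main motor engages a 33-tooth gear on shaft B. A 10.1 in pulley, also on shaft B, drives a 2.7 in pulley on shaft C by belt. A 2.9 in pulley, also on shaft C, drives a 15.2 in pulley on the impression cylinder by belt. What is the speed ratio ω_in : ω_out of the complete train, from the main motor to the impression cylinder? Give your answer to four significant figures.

0.6248

Each stage contributes driven/driver: gear mesh 33/74 = 0.44595, belt 2.7/10.1 = 0.26733, belt 15.2/2.9 = 5.2414.
Overall: 0.44595 × 0.26733 × 5.2414 = 0.62484.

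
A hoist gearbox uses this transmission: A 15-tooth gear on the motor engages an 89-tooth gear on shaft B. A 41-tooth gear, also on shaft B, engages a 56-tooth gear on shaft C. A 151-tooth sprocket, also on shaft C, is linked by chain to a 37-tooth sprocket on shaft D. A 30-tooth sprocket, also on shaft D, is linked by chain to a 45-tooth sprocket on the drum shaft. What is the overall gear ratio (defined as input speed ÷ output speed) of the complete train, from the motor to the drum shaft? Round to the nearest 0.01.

2.98

Each stage contributes driven/driver: gear mesh 89/15 = 5.9333, gear mesh 56/41 = 1.3659, chain 37/151 = 0.24503, chain 45/30 = 1.5.
Overall: 5.9333 × 1.3659 × 0.24503 × 1.5 = 2.9786.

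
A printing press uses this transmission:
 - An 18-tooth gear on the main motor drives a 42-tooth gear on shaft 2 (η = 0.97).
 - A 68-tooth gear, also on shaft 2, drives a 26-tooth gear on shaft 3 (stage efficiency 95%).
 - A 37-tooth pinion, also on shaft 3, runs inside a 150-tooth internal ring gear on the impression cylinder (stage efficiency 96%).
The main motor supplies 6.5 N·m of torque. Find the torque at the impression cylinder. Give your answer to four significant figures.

20.80 N·m

Gear mesh: ratio = 42/18 = 2.3333; torque at shaft 2 = 6.5 × 2.3333 × 0.97 = 14.712 N·m.
Gear mesh: ratio = 26/68 = 0.38235; torque at shaft 3 = 14.712 × 0.38235 × 0.95 = 5.3438 N·m.
Internal gear: ratio = 150/37 = 4.0541; torque at the impression cylinder = 5.3438 × 4.0541 × 0.96 = 20.797 N·m.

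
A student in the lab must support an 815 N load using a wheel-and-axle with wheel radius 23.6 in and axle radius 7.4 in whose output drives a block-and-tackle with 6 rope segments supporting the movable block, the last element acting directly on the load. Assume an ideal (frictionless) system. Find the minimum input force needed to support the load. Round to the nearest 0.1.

42.6 N

Wheel-and-axle MA = R/r = 23.6/7.4 = 3.1892.
Block-and-tackle MA = number of supporting rope parts = 6.
Combined ideal MA = 3.1892 × 6 = 19.135.
Effort = load / MA = 815 / 19.135 = 42.592 N.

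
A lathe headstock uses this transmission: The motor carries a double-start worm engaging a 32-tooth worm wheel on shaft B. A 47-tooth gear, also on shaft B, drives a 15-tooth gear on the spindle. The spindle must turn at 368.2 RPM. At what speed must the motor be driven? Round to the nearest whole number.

Overall ratio R = 16 × 0.31915 = 5.1064.
Required input speed = output speed × R = 368.2 × 5.1064 = 1880.2 RPM.

1880 RPM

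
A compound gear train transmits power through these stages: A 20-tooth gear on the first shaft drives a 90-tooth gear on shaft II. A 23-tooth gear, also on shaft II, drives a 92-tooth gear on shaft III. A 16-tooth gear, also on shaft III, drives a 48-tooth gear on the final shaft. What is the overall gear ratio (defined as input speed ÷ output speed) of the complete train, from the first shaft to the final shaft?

54

Each stage contributes driven/driver: gear mesh 90/20 = 4.5, gear mesh 92/23 = 4, gear mesh 48/16 = 3.
Overall: 4.5 × 4 × 3 = 54.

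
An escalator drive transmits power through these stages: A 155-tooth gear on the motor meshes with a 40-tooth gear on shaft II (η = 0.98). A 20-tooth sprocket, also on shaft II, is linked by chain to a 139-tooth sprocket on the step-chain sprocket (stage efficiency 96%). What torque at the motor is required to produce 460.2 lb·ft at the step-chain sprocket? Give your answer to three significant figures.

273 lb·ft

Overall ratio R = 0.25806 × 6.95 = 1.7935; overall efficiency η = 0.98 × 0.96 = 0.9408.
Input torque = output torque / (R × η) = 460.2 / (1.7935 × 0.9408) = 272.73 lb·ft.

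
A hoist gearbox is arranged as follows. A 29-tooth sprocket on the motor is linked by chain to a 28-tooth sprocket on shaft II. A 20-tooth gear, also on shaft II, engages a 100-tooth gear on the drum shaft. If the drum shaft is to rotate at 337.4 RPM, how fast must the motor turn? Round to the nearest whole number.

Overall ratio R = 0.96552 × 5 = 4.8276.
Required input speed = output speed × R = 337.4 × 4.8276 = 1628.8 RPM.

1629 RPM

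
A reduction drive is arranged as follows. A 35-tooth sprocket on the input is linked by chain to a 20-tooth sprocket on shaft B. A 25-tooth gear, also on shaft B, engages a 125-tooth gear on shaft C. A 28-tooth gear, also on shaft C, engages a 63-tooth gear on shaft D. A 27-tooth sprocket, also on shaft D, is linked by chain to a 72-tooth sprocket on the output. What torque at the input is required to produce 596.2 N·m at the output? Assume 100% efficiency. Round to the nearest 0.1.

34.8 N·m

Overall ratio R = 0.57143 × 5 × 2.25 × 2.6667 = 17.143.
Input torque = output torque / R = 596.2 / 17.143 = 34.778 N·m.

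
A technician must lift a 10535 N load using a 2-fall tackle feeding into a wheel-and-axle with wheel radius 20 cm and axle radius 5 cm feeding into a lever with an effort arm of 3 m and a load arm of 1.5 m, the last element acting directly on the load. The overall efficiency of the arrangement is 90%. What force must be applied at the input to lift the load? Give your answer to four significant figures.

Block-and-tackle MA = number of supporting rope parts = 2.
Wheel-and-axle MA = R/r = 20/5 = 4.
Lever MA = effort arm / load arm = 3/1.5 = 2.
Combined ideal MA = 2 × 4 × 2 = 16.
Actual MA = 16 × 0.90 = 14.4.
Effort = load / actual MA = 10535 / 14.4 = 731.6 N.

731.6 N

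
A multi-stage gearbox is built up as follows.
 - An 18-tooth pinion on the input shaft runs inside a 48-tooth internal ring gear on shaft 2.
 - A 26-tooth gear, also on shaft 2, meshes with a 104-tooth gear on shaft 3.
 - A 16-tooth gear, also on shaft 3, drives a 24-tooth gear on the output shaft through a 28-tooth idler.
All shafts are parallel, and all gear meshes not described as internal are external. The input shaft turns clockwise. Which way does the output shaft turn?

counterclockwise

the input shaft → shaft 2: internal mesh, same direction → CW.
shaft 2 → shaft 3: external mesh, 1 reversal → CCW.
shaft 3 → the output shaft: driver → idler → driven is 2 external meshes, 2 reversals → CCW.
3 reversals in total — an odd number — so the output shaft turns opposite to the input shaft.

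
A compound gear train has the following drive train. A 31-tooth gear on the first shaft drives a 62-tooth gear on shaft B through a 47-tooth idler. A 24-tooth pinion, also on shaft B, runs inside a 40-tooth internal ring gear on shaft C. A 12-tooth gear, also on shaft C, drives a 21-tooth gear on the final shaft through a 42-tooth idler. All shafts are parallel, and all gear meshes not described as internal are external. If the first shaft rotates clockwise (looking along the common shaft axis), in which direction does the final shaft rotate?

clockwise

the first shaft → shaft B: driver → idler → driven is 2 external meshes, 2 reversals → CW.
shaft B → shaft C: internal mesh, same direction → CW.
shaft C → the final shaft: driver → idler → driven is 2 external meshes, 2 reversals → CW.
4 reversals in total — an even number — so the final shaft turns the same way as the first shaft.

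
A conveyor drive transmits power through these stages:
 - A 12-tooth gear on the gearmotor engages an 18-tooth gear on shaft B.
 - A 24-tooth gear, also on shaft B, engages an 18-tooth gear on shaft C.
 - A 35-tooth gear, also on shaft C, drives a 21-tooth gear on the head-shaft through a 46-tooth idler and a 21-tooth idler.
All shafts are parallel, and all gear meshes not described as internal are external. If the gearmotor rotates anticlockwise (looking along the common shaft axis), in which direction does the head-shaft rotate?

the gearmotor → shaft B: external mesh, 1 reversal → CW.
shaft B → shaft C: external mesh, 1 reversal → CCW.
shaft C → the head-shaft: driver → idler → idler → driven is 3 external meshes, 3 reversals → CW.
5 reversals in total — an odd number — so the head-shaft turns opposite to the gearmotor.

clockwise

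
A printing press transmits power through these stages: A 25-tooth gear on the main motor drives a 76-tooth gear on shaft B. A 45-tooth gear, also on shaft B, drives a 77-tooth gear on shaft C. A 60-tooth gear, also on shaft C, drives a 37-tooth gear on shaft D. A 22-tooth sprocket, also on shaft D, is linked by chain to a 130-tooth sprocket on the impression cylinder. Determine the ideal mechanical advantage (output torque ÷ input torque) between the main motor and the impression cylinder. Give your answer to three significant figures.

Each stage contributes driven/driver: gear mesh 76/25 = 3.04, gear mesh 77/45 = 1.7111, gear mesh 37/60 = 0.61667, chain 130/22 = 5.9091.
Overall: 3.04 × 1.7111 × 0.61667 × 5.9091 = 18.955.

19.0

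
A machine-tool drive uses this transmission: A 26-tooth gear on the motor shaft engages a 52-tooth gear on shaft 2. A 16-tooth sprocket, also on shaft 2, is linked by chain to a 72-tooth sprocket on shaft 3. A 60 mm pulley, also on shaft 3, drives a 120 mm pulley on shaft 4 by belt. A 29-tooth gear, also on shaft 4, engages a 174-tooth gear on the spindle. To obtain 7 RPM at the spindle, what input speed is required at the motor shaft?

Overall ratio R = 2 × 4.5 × 2 × 6 = 108.
Required input speed = output speed × R = 7 × 108 = 756 RPM.

756 RPM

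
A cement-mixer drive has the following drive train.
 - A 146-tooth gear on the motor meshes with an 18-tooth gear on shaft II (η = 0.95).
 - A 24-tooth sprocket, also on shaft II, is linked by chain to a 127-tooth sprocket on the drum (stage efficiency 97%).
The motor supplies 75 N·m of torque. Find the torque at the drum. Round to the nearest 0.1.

gear mesh 18/146 = 0.12329 → τ = 75·0.12329·0.95 = 8.7842 N·m
chain 127/24 = 5.2917 → τ = 8.7842·5.2917·0.97 = 45.089 N·m

45.1 N·m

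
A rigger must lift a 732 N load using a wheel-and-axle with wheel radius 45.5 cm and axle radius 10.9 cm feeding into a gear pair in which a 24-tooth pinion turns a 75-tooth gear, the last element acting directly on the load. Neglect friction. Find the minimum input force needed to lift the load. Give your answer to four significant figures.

56.11 N

Wheel-and-axle MA = R/r = 45.5/10.9 = 4.1743.
Gear pair MA = 75/24 = 3.125.
Combined ideal MA = 4.1743 × 3.125 = 13.045.
Effort = load / MA = 732 / 13.045 = 56.115 N.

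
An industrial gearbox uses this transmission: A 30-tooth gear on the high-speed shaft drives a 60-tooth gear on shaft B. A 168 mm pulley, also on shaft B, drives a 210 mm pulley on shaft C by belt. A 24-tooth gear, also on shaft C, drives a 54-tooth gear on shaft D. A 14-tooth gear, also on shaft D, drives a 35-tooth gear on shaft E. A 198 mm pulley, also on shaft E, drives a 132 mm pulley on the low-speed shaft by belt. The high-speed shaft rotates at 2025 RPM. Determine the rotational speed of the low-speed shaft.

216 RPM

the high-speed shaft → shaft B (gear mesh, 60/30): 2025 ÷ 2 = 1012.5 RPM
shaft B → shaft C (belt, 210/168): 1012.5 ÷ 1.25 = 810 RPM
shaft C → shaft D (gear mesh, 54/24): 810 ÷ 2.25 = 360 RPM
shaft D → shaft E (gear mesh, 35/14): 360 ÷ 2.5 = 144 RPM
shaft E → the low-speed shaft (belt, 132/198): 144 ÷ 0.66667 = 216 RPM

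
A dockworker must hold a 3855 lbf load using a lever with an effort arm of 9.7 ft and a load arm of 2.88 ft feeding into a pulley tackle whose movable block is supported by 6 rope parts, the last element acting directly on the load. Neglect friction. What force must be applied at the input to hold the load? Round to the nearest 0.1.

190.8 lbf

Lever MA = effort arm / load arm = 9.7/2.88 = 3.3681.
Block-and-tackle MA = number of supporting rope parts = 6.
Combined ideal MA = 3.3681 × 6 = 20.208.
Effort = load / MA = 3855 / 20.208 = 190.76 lbf.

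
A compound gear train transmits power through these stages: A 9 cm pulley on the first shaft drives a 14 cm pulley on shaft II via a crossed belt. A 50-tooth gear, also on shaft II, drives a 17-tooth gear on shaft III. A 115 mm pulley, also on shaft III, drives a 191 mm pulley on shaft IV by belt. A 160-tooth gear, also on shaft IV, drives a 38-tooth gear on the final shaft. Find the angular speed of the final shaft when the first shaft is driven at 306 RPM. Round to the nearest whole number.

Belt: ratio = 14/9 = 1.5556, so shaft II turns at 306 / 1.5556 = 196.71 RPM.
Gear mesh: ratio = 17/50 = 0.34, so shaft III turns at 196.71 / 0.34 = 578.57 RPM.
Belt: ratio = 191/115 = 1.6609, so shaft IV turns at 578.57 / 1.6609 = 348.35 RPM.
Gear mesh: ratio = 38/160 = 0.2375, so the final shaft turns at 348.35 / 0.2375 = 1466.8 RPM.

1467 RPM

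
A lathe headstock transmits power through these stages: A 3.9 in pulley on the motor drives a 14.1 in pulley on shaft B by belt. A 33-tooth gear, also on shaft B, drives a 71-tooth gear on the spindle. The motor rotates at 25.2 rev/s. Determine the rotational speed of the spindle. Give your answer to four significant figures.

3.240 rev/s

belt 14.1/3.9 = 3.6154 → 25.2/3.6154 = 6.9702 rev/s
gear mesh 71/33 = 2.1515 → 6.9702/2.1515 = 3.2397 rev/s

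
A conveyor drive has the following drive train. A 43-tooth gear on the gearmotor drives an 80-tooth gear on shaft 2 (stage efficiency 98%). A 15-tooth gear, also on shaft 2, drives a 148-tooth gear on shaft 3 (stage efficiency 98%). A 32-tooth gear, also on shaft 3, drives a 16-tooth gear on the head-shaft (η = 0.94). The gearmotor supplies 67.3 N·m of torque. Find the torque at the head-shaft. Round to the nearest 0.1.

557.6 N·m

Gear mesh: ratio = 80/43 = 1.8605; torque at shaft 2 = 67.3 × 1.8605 × 0.98 = 122.71 N·m.
Gear mesh: ratio = 148/15 = 9.8667; torque at shaft 3 = 122.71 × 9.8667 × 0.98 = 1186.5 N·m.
Gear mesh: ratio = 16/32 = 0.5; torque at the head-shaft = 1186.5 × 0.5 × 0.94 = 557.64 N·m.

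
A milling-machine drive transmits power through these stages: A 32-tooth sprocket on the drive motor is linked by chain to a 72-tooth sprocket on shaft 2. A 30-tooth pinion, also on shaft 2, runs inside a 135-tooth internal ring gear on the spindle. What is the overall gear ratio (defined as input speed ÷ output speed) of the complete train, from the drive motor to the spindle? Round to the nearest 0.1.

10.1

Each stage contributes driven/driver: chain 72/32 = 2.25, internal gear 135/30 = 4.5.
Overall: 2.25 × 4.5 = 10.125.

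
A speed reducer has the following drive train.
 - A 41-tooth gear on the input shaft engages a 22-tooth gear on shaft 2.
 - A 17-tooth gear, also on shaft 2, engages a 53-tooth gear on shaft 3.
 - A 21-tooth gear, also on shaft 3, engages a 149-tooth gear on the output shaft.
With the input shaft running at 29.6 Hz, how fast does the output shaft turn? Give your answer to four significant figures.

gear mesh 22/41 = 0.53659 → 29.6/0.53659 = 55.164 Hz
gear mesh 53/17 = 3.1176 → 55.164/3.1176 = 17.694 Hz
gear mesh 149/21 = 7.0952 → 17.694/7.0952 = 2.4938 Hz

2.494 Hz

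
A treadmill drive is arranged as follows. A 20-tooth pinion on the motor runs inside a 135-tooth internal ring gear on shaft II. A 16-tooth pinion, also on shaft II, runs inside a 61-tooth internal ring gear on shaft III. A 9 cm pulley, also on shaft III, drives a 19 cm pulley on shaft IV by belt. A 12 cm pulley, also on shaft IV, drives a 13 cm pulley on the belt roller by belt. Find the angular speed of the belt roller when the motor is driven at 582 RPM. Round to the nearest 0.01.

9.89 RPM

the motor → shaft II (internal gear, 135/20): 582 ÷ 6.75 = 86.222 RPM
shaft II → shaft III (internal gear, 61/16): 86.222 ÷ 3.8125 = 22.616 RPM
shaft III → shaft IV (belt, 19/9): 22.616 ÷ 2.1111 = 10.713 RPM
shaft IV → the belt roller (belt, 13/12): 10.713 ÷ 1.0833 = 9.8886 RPM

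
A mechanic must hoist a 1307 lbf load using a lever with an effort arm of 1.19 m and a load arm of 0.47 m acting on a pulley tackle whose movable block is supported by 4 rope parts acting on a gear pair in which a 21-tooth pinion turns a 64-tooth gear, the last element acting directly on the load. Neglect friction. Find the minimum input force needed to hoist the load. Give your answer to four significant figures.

42.35 lbf

Lever MA = effort arm / load arm = 1.19/0.47 = 2.5319.
Block-and-tackle MA = number of supporting rope parts = 4.
Gear pair MA = 64/21 = 3.0476.
Combined ideal MA = 2.5319 × 4 × 3.0476 = 30.865.
Effort = load / MA = 1307 / 30.865 = 42.345 lbf.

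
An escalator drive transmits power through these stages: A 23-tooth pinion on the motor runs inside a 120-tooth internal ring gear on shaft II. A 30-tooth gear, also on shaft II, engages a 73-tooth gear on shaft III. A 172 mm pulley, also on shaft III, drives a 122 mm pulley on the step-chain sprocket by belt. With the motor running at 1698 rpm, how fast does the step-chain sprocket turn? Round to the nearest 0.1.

internal gear 120/23 = 5.2174 → 1698/5.2174 = 325.45 rpm
gear mesh 73/30 = 2.4333 → 325.45/2.4333 = 133.75 rpm
belt 122/172 = 0.7093 → 133.75/0.7093 = 188.56 rpm

188.6 rpm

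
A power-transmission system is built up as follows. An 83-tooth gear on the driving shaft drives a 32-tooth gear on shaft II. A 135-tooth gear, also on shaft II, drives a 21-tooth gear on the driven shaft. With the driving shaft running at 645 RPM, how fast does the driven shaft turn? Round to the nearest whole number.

the driving shaft → shaft II (gear mesh, 32/83): 645 ÷ 0.38554 = 1673 RPM
shaft II → the driven shaft (gear mesh, 21/135): 1673 ÷ 0.15556 = 10755 RPM

10755 RPM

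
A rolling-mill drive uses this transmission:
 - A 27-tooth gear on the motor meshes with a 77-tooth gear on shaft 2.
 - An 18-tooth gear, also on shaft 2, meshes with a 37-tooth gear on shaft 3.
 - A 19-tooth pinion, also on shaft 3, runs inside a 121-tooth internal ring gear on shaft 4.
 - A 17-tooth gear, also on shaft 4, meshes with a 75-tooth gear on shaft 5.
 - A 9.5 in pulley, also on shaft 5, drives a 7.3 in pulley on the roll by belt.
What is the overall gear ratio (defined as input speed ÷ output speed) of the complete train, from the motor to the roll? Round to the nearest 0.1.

Each stage contributes driven/driver: gear mesh 77/27 = 2.8519, gear mesh 37/18 = 2.0556, internal gear 121/19 = 6.3684, gear mesh 75/17 = 4.4118, belt 7.3/9.5 = 0.76842.
Overall: 2.8519 × 2.0556 × 6.3684 × 4.4118 × 0.76842 = 126.56.

126.6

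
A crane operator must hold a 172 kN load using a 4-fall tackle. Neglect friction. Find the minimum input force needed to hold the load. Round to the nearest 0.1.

Block-and-tackle MA = number of supporting rope parts = 4.
Effort = load / MA = 172 / 4 = 43 kN.

43.0 kN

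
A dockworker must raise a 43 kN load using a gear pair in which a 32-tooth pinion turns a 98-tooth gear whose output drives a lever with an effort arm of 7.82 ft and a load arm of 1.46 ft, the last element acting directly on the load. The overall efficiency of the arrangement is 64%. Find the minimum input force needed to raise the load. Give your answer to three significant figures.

Gear pair MA = 98/32 = 3.0625.
Lever MA = effort arm / load arm = 7.82/1.46 = 5.3562.
Combined ideal MA = 3.0625 × 5.3562 = 16.403.
Actual MA = 16.403 × 0.64 = 10.498.
Effort = load / actual MA = 43 / 10.498 = 4.096 kN.

4.10 kN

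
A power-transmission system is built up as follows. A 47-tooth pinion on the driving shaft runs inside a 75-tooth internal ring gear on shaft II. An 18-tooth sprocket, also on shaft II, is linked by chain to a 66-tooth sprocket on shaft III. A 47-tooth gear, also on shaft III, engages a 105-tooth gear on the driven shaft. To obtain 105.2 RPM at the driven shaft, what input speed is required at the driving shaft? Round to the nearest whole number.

Overall ratio R = 1.5957 × 3.6667 × 2.234 = 13.072.
Required input speed = output speed × R = 105.2 × 13.072 = 1375.1 RPM.

1375 RPM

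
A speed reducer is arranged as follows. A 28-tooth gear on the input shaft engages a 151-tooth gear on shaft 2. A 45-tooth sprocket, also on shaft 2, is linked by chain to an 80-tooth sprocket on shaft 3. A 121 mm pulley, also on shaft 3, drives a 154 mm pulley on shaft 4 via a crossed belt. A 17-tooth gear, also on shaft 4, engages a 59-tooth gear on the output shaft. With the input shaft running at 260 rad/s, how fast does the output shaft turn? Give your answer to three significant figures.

6.14 rad/s

the input shaft → shaft 2 (gear mesh, 151/28): 260 ÷ 5.3929 = 48.212 rad/s
shaft 2 → shaft 3 (chain, 80/45): 48.212 ÷ 1.7778 = 27.119 rad/s
shaft 3 → shaft 4 (belt, 154/121): 27.119 ÷ 1.2727 = 21.308 rad/s
shaft 4 → the output shaft (gear mesh, 59/17): 21.308 ÷ 3.4706 = 6.1396 rad/s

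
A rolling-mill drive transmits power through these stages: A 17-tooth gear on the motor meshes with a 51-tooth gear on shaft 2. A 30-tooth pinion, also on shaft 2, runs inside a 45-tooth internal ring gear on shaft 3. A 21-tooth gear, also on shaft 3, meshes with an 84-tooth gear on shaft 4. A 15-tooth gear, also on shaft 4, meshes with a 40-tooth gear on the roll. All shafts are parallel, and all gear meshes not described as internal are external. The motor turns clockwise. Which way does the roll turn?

counterclockwise

the motor → shaft 2: external mesh, 1 reversal → CCW.
shaft 2 → shaft 3: internal mesh, same direction → CCW.
shaft 3 → shaft 4: external mesh, 1 reversal → CW.
shaft 4 → the roll: external mesh, 1 reversal → CCW.
3 reversals in total — an odd number — so the roll turns opposite to the motor.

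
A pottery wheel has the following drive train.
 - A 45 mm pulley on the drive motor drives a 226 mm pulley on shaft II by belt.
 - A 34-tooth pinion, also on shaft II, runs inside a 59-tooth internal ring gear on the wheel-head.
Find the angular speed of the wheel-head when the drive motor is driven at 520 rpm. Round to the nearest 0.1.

Belt: ratio = 226/45 = 5.0222, so shaft II turns at 520 / 5.0222 = 103.54 rpm.
Internal gear: ratio = 59/34 = 1.7353, so the wheel-head turns at 103.54 / 1.7353 = 59.667 rpm.

59.7 rpm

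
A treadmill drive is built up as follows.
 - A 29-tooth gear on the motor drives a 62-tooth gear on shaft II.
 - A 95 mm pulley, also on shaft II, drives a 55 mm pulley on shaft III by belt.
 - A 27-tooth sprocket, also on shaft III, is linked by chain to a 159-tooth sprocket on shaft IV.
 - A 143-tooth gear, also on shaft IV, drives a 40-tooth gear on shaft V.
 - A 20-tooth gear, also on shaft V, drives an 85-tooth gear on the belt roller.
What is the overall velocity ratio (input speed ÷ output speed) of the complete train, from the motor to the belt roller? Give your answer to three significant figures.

Each stage contributes driven/driver: gear mesh 62/29 = 2.1379, belt 55/95 = 0.57895, chain 159/27 = 5.8889, gear mesh 40/143 = 0.27972, gear mesh 85/20 = 4.25.
Overall: 2.1379 × 0.57895 × 5.8889 × 0.27972 × 4.25 = 8.6652.

8.67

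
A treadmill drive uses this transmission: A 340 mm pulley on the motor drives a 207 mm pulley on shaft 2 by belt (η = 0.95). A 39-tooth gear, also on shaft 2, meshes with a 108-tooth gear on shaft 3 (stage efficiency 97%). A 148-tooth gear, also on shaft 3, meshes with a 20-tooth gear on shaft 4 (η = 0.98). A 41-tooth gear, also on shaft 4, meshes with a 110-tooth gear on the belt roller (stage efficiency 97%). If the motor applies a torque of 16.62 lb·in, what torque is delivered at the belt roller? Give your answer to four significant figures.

8.899 lb·in

After the belt (207/340): 16.62 × 0.60882 × 0.95 = 9.6127 lb·in
After the gear mesh (108/39): 9.6127 × 2.7692 × 0.97 = 25.821 lb·in
After the gear mesh (20/148): 25.821 × 0.13514 × 0.98 = 3.4196 lb·in
After the gear mesh (110/41): 3.4196 × 2.6829 × 0.97 = 8.8992 lb·in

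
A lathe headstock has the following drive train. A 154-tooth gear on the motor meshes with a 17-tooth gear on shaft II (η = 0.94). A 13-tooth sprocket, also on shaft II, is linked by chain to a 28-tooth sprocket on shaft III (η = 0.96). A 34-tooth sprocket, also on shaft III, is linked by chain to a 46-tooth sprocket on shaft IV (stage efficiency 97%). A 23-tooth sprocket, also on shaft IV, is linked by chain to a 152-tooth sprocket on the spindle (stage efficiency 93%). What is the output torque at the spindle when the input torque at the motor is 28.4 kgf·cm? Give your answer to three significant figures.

After the gear mesh (17/154): 28.4 × 0.11039 × 0.94 = 2.947 kgf·cm
After the chain (28/13): 2.947 × 2.1538 × 0.96 = 6.0934 kgf·cm
After the chain (46/34): 6.0934 × 1.3529 × 0.97 = 7.9967 kgf·cm
After the chain (152/23): 7.9967 × 6.6087 × 0.93 = 49.148 kgf·cm

49.1 kgf·cm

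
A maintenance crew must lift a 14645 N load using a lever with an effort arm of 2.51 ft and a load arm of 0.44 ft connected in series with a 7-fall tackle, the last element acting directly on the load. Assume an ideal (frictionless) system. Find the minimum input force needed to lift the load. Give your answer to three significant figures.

367 N

Lever MA = effort arm / load arm = 2.51/0.44 = 5.7045.
Block-and-tackle MA = number of supporting rope parts = 7.
Combined ideal MA = 5.7045 × 7 = 39.932.
Effort = load / MA = 14645 / 39.932 = 366.75 N.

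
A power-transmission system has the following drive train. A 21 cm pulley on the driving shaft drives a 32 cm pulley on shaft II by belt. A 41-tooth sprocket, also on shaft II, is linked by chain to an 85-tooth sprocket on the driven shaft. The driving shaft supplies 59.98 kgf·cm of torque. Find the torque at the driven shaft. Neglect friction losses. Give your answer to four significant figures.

After the belt (32/21): 59.98 × 1.5238 = 91.398 kgf·cm
After the chain (85/41): 91.398 × 2.0732 = 189.48 kgf·cm

189.5 kgf·cm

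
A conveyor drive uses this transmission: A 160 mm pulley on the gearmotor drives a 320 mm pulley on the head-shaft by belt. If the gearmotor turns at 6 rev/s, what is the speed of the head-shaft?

3 rev/s

the gearmotor → the head-shaft (belt, 320/160): 6 ÷ 2 = 3 rev/s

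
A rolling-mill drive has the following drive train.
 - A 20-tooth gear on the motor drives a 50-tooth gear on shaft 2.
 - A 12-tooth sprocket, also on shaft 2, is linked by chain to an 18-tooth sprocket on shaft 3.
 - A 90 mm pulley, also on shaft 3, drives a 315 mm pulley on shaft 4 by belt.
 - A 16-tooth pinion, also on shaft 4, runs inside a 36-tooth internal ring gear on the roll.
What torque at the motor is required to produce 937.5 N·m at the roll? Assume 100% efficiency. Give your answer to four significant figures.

31.75 N·m

Overall ratio R = 2.5 × 1.5 × 3.5 × 2.25 = 29.531.
Input torque = output torque / R = 937.5 / 29.531 = 31.746 N·m.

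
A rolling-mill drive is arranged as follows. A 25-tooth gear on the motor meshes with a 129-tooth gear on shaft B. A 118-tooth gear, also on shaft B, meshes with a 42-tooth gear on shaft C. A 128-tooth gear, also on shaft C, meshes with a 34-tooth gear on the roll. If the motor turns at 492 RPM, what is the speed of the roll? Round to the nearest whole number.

1009 RPM

the motor → shaft B (gear mesh, 129/25): 492 ÷ 5.16 = 95.349 RPM
shaft B → shaft C (gear mesh, 42/118): 95.349 ÷ 0.35593 = 267.88 RPM
shaft C → the roll (gear mesh, 34/128): 267.88 ÷ 0.26562 = 1008.5 RPM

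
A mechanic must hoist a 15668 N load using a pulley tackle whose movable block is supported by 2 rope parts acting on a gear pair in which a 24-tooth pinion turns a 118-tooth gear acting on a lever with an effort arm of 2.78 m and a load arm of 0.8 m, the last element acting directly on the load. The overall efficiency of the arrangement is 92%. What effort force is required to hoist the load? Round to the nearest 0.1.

498.4 N

Block-and-tackle MA = number of supporting rope parts = 2.
Gear pair MA = 118/24 = 4.9167.
Lever MA = effort arm / load arm = 2.78/0.8 = 3.475.
Combined ideal MA = 2 × 4.9167 × 3.475 = 34.171.
Actual MA = 34.171 × 0.92 = 31.437.
Effort = load / actual MA = 15668 / 31.437 = 498.39 N.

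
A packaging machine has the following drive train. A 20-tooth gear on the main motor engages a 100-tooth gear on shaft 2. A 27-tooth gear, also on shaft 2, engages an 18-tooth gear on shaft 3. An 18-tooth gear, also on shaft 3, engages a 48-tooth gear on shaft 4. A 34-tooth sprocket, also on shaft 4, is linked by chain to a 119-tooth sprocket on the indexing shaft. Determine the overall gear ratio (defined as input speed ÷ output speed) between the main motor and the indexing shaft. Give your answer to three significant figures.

31.1

Each stage contributes driven/driver: gear mesh 100/20 = 5, gear mesh 18/27 = 0.66667, gear mesh 48/18 = 2.6667, chain 119/34 = 3.5.
Overall: 5 × 0.66667 × 2.6667 × 3.5 = 31.111.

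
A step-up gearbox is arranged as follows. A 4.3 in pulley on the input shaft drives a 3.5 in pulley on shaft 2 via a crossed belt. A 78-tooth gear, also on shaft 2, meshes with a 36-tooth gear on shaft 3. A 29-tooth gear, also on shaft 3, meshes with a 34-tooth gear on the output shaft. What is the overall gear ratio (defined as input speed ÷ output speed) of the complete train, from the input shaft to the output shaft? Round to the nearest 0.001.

Each stage contributes driven/driver: belt 3.5/4.3 = 0.81395, gear mesh 36/78 = 0.46154, gear mesh 34/29 = 1.1724.
Overall: 0.81395 × 0.46154 × 1.1724 = 0.44044.

0.440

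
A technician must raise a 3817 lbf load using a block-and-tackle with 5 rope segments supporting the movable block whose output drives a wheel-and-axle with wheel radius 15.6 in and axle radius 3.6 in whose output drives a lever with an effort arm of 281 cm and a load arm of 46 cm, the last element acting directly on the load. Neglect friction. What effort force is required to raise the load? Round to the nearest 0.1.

Block-and-tackle MA = number of supporting rope parts = 5.
Wheel-and-axle MA = R/r = 15.6/3.6 = 4.3333.
Lever MA = effort arm / load arm = 281/46 = 6.1087.
Combined ideal MA = 5 × 4.3333 × 6.1087 = 132.36.
Effort = load / MA = 3817 / 132.36 = 28.839 lbf.

28.8 lbf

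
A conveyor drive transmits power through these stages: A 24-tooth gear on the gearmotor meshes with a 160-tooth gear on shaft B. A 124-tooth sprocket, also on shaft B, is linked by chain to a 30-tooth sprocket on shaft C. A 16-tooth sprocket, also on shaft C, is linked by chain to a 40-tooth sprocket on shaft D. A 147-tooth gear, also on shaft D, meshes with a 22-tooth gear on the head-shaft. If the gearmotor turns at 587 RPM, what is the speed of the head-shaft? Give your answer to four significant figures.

972.7 RPM

the gearmotor → shaft B (gear mesh, 160/24): 587 ÷ 6.6667 = 88.05 RPM
shaft B → shaft C (chain, 30/124): 88.05 ÷ 0.24194 = 363.94 RPM
shaft C → shaft D (chain, 40/16): 363.94 ÷ 2.5 = 145.58 RPM
shaft D → the head-shaft (gear mesh, 22/147): 145.58 ÷ 0.14966 = 972.71 RPM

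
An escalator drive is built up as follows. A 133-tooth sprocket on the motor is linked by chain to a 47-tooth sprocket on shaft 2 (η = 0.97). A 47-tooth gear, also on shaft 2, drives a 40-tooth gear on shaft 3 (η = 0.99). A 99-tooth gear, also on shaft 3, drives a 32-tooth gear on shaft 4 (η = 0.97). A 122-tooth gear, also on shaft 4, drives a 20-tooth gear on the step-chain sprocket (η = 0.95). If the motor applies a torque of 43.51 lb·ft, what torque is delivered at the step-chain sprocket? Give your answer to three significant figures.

After the chain (47/133): 43.51 × 0.35338 × 0.97 = 14.914 lb·ft
After the gear mesh (40/47): 14.914 × 0.85106 × 0.99 = 12.566 lb·ft
After the gear mesh (32/99): 12.566 × 0.32323 × 0.97 = 3.94 lb·ft
After the gear mesh (20/122): 3.94 × 0.16393 × 0.95 = 0.6136 lb·ft

0.614 lb·ft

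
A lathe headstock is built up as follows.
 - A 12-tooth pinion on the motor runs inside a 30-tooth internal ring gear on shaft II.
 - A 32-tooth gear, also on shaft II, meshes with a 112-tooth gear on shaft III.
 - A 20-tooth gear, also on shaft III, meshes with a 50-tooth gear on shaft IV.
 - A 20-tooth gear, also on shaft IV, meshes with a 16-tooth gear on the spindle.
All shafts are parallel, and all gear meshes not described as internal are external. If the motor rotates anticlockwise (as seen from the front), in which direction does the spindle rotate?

clockwise

the motor → shaft II: internal mesh, same direction → CCW.
shaft II → shaft III: external mesh, 1 reversal → CW.
shaft III → shaft IV: external mesh, 1 reversal → CCW.
shaft IV → the spindle: external mesh, 1 reversal → CW.
3 reversals in total — an odd number — so the spindle turns opposite to the motor.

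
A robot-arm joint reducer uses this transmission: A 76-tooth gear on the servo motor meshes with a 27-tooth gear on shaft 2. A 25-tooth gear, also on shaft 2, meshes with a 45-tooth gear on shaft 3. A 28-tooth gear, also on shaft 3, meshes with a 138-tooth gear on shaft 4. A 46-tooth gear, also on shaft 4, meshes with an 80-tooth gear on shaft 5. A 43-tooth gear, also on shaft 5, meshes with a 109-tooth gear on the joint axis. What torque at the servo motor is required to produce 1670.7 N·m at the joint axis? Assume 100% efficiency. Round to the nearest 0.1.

120.2 N·m

Overall ratio R = 0.35526 × 1.8 × 4.9286 × 1.7391 × 2.5349 = 13.894.
Input torque = output torque / R = 1670.7 / 13.894 = 120.24 N·m.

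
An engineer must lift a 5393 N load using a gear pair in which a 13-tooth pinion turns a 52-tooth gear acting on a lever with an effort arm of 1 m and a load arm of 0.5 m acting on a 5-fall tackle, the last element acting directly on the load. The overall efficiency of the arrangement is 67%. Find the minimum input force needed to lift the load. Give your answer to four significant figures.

201.2 N

Gear pair MA = 52/13 = 4.
Lever MA = effort arm / load arm = 1/0.5 = 2.
Block-and-tackle MA = number of supporting rope parts = 5.
Combined ideal MA = 4 × 2 × 5 = 40.
Actual MA = 40 × 0.67 = 26.8.
Effort = load / actual MA = 5393 / 26.8 = 201.23 N.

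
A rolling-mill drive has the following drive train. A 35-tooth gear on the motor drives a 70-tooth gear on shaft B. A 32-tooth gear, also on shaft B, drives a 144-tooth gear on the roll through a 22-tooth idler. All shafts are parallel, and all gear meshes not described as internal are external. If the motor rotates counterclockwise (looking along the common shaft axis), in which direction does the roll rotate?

clockwise

the motor → shaft B: external mesh, 1 reversal → CW.
shaft B → the roll: driver → idler → driven is 2 external meshes, 2 reversals → CW.
3 reversals in total — an odd number — so the roll turns opposite to the motor.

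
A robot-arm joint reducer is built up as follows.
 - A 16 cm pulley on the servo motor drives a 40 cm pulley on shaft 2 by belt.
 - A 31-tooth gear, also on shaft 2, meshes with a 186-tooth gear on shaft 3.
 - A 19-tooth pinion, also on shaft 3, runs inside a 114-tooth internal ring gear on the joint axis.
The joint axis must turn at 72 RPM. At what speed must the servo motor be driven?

6480 RPM

Overall ratio R = 2.5 × 6 × 6 = 90.
Required input speed = output speed × R = 72 × 90 = 6480 RPM.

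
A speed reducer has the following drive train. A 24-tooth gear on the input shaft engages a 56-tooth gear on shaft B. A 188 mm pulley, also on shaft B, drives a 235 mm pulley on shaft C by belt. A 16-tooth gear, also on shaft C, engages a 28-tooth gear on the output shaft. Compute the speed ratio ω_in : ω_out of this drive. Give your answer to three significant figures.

5.10

Each stage contributes driven/driver: gear mesh 56/24 = 2.3333, belt 235/188 = 1.25, gear mesh 28/16 = 1.75.
Overall: 2.3333 × 1.25 × 1.75 = 5.1042.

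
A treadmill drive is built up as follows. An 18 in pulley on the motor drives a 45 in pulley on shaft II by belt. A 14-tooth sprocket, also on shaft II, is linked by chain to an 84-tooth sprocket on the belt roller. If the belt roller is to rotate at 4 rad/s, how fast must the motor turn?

Overall ratio R = 2.5 × 6 = 15.
Required input speed = output speed × R = 4 × 15 = 60 rad/s.

60 rad/s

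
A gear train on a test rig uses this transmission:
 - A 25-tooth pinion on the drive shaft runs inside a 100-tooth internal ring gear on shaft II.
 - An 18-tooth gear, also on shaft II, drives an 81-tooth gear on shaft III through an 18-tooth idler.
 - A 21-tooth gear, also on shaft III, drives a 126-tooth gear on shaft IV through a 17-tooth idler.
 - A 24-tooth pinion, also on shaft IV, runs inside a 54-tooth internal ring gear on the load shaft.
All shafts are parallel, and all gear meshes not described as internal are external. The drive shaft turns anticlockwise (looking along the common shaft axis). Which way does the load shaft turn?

anticlockwise

the drive shaft → shaft II: internal mesh, same direction → CCW.
shaft II → shaft III: driver → idler → driven is 2 external meshes, 2 reversals → CCW.
shaft III → shaft IV: driver → idler → driven is 2 external meshes, 2 reversals → CCW.
shaft IV → the load shaft: internal mesh, same direction → CCW.
4 reversals in total — an even number — so the load shaft turns the same way as the drive shaft.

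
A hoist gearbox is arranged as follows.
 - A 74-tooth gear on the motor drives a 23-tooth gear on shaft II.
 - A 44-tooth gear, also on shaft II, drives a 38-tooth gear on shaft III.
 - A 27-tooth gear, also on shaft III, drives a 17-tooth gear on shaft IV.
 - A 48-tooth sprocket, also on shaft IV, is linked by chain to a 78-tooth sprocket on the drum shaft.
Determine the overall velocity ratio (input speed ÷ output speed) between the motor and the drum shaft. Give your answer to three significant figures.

Each stage contributes driven/driver: gear mesh 23/74 = 0.31081, gear mesh 38/44 = 0.86364, gear mesh 17/27 = 0.62963, chain 78/48 = 1.625.
Overall: 0.31081 × 0.86364 × 0.62963 × 1.625 = 0.27464.

0.275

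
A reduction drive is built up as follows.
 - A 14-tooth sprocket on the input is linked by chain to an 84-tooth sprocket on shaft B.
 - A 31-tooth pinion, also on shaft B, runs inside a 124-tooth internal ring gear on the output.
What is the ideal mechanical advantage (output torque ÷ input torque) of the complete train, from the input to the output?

Each stage contributes driven/driver: chain 84/14 = 6, internal gear 124/31 = 4.
Overall: 6 × 4 = 24.

24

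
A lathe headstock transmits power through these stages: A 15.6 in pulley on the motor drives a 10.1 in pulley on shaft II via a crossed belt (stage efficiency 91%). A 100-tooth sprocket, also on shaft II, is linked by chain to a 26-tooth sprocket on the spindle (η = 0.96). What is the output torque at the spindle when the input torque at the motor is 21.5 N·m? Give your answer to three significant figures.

3.16 N·m

Belt: ratio = 10.1/15.6 = 0.64744; torque at shaft II = 21.5 × 0.64744 × 0.91 = 12.667 N·m.
Chain: ratio = 26/100 = 0.26; torque at the spindle = 12.667 × 0.26 × 0.96 = 3.1617 N·m.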